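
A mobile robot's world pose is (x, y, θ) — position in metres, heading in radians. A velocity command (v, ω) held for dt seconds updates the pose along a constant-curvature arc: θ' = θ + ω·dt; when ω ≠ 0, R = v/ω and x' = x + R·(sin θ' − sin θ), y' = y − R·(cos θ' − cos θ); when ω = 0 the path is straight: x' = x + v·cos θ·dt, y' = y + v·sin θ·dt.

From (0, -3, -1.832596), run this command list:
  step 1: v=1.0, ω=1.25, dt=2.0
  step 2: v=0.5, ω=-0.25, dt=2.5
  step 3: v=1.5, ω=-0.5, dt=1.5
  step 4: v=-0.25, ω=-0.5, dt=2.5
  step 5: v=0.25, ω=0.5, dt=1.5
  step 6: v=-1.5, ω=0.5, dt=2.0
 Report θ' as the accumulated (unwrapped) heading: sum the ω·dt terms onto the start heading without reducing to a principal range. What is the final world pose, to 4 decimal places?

step 1: θ'=0.6674 (R=0.8000) → pose (1.2679, -3.8354, 0.6674)
step 2: θ'=0.0424 (R=-2.0000) → pose (2.4210, -3.4081, 0.0424)
step 3: θ'=-0.7076 (R=-3.0000) → pose (4.4982, -4.1256, -0.7076)
step 4: θ'=-1.9576 (R=0.5000) → pose (4.3602, -3.5570, -1.9576)
step 5: θ'=-1.2076 (R=0.5000) → pose (4.3558, -3.9233, -1.2076)
step 6: θ'=-0.2076 (R=-3.0000) → pose (2.1699, -2.0535, -0.2076)

(2.1699, -2.0535, -0.2076)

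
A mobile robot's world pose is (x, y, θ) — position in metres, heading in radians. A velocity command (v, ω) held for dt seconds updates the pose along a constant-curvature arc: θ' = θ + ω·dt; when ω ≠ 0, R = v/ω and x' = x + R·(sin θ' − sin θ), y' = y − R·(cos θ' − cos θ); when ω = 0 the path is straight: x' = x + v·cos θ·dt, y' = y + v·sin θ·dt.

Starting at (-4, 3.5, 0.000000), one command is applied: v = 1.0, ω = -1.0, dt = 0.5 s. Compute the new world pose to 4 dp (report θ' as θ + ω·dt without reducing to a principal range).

θ' = 0.0000 + -1.0·0.5 = -0.5000
R = v/ω = 1.0/-1.0 = -1.0000
x' = -4 + -1.0000·(sin -0.5000 − sin 0.0000) = -3.5206
y' = 3.5 − -1.0000·(cos -0.5000 − cos 0.0000) = 3.3776

(-3.5206, 3.3776, -0.5000)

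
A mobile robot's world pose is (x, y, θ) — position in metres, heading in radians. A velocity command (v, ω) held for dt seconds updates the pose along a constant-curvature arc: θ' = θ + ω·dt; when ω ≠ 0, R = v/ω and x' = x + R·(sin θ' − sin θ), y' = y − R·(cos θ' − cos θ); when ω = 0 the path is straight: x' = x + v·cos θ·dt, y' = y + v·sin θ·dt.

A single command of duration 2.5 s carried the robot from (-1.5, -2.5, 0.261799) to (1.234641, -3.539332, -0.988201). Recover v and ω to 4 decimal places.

Δθ = -0.988201 − 0.261799 = -1.250000
ω = Δθ/dt = -1.250000/2.5 = -0.5000
R = Δx/(sin θ' − sin θ) = -2.5000
v = R·ω = -2.5000·-0.5000 = 1.2500

v = 1.2500, ω = -0.5000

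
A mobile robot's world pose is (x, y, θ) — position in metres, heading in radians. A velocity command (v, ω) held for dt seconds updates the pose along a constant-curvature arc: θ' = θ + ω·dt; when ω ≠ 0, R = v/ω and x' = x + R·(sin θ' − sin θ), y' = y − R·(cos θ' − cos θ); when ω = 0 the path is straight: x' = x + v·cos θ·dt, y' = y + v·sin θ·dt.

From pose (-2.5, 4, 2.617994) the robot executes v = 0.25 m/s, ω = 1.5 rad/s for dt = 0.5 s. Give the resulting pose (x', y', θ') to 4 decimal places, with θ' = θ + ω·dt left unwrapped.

(-2.6207, 4.0181, 3.3680)

θ' = 2.6180 + 1.5·0.5 = 3.3680
R = v/ω = 0.25/1.5 = 0.1667
x' = -2.5 + 0.1667·(sin 3.3680 − sin 2.6180) = -2.6207
y' = 4 − 0.1667·(cos 3.3680 − cos 2.6180) = 4.0181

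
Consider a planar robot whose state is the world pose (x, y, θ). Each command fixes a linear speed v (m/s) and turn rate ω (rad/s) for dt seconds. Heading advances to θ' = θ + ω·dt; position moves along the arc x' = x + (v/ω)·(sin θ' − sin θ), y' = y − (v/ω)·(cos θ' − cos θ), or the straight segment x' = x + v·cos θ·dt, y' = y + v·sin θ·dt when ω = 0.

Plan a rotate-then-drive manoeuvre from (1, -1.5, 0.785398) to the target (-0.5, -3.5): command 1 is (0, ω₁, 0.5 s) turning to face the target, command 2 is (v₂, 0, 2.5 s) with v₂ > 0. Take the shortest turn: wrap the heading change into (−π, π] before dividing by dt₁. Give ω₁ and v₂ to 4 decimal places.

heading to target = atan2(-3.5−-1.5, -0.5−1) = -2.2143
Δθ = wrap(-2.2143 − 0.7854) = -2.9997; ω₁ = Δθ/dt₁ = -5.9994
distance = √((-0.5−1)² + (-3.5−-1.5)²) = 2.5000; v₂ = distance/dt₂ = 1.0000

ω₁ = -5.9994, v₂ = 1.0000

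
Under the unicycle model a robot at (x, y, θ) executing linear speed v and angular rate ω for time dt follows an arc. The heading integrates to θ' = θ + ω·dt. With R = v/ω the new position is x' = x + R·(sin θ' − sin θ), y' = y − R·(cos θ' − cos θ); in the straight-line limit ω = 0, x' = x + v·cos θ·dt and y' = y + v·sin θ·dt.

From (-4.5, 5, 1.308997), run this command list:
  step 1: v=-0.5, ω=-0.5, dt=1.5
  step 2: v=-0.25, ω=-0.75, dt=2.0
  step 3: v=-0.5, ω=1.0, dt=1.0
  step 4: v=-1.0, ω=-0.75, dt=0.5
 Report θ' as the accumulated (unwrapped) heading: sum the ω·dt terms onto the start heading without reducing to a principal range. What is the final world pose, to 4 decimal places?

(-6.3083, 4.7656, -0.3160)

step 1: θ'=0.5590 (R=1.0000) → pose (-4.9356, 4.4110, 0.5590)
step 2: θ'=-0.9410 (R=0.3333) → pose (-5.3818, 4.4973, -0.9410)
step 3: θ'=0.0590 (R=-0.5000) → pose (-5.8153, 4.7019, 0.0590)
step 4: θ'=-0.3160 (R=1.3333) → pose (-6.3083, 4.7656, -0.3160)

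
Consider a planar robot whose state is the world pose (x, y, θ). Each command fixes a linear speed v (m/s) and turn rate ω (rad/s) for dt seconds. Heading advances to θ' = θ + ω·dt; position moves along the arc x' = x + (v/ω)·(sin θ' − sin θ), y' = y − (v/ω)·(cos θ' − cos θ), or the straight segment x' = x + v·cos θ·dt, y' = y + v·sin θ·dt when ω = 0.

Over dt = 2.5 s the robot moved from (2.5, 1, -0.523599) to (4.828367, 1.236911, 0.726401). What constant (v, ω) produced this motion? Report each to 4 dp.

v = 1.0000, ω = 0.5000

Δθ = 0.726401 − -0.523599 = 1.250000
ω = Δθ/dt = 1.250000/2.5 = 0.5000
R = Δx/(sin θ' − sin θ) = 2.0000
v = R·ω = 2.0000·0.5000 = 1.0000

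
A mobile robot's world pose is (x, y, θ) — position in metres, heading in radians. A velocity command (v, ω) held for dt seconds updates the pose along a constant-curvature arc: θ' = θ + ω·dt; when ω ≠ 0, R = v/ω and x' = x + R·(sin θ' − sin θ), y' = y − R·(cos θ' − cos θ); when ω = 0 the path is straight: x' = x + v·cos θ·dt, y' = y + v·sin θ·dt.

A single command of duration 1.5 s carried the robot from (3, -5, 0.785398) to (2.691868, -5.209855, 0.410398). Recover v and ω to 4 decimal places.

v = -0.2500, ω = -0.2500

Δθ = 0.410398 − 0.785398 = -0.375000
ω = Δθ/dt = -0.375000/1.5 = -0.2500
R = Δx/(sin θ' − sin θ) = 1.0000
v = R·ω = 1.0000·-0.2500 = -0.2500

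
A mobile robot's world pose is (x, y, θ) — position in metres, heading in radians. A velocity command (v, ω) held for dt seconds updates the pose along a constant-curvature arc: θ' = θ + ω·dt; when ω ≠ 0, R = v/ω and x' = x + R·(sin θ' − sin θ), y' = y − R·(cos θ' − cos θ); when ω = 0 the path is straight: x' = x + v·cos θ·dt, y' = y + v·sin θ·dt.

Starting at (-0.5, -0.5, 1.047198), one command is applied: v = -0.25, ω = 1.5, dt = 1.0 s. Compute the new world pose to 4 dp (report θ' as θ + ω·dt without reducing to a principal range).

θ' = 1.0472 + 1.5·1.0 = 2.5472
R = v/ω = -0.25/1.5 = -0.1667
x' = -0.5 + -0.1667·(sin 2.5472 − sin 1.0472) = -0.4490
y' = -0.5 − -0.1667·(cos 2.5472 − cos 1.0472) = -0.7214

(-0.4490, -0.7214, 2.5472)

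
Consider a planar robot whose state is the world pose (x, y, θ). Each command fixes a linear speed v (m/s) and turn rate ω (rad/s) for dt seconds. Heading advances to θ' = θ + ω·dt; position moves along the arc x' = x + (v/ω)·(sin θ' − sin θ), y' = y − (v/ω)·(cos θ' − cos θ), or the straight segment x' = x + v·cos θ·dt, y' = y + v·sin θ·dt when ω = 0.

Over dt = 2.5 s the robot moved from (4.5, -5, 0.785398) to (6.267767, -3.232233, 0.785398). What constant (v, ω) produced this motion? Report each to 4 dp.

Δθ = 0.785398 − 0.785398 = 0.000000
ω = Δθ/dt = 0.000000/2.5 = 0.0000
ω = 0 → v = (Δx·cos θ + Δy·sin θ)/dt = 1.0000

v = 1.0000, ω = 0.0000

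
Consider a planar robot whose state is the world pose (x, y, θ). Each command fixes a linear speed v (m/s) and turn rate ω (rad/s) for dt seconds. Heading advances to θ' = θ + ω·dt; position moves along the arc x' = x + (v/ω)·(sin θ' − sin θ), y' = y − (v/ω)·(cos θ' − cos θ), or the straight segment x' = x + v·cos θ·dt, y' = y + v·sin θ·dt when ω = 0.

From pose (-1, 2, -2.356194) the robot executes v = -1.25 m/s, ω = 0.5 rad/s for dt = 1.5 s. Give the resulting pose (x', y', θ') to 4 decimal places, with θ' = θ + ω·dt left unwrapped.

(-0.2693, 3.6793, -1.6062)

θ' = -2.3562 + 0.5·1.5 = -1.6062
R = v/ω = -1.25/0.5 = -2.5000
x' = -1 + -2.5000·(sin -1.6062 − sin -2.3562) = -0.2693
y' = 2 − -2.5000·(cos -1.6062 − cos -2.3562) = 3.6793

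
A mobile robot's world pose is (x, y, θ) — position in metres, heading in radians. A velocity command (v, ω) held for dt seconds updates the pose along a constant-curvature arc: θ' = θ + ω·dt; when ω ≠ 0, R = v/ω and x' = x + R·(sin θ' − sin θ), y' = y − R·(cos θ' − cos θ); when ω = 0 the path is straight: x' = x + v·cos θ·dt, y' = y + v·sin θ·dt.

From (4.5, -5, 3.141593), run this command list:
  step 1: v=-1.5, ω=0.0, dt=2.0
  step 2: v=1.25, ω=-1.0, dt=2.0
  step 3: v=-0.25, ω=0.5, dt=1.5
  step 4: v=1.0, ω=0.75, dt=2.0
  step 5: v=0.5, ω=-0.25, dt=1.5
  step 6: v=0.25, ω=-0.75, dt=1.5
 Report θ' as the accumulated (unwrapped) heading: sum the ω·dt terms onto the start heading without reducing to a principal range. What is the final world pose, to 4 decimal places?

step 1: θ'=3.1416 (straight) → pose (7.5000, -5.0000, 3.1416)
step 2: θ'=1.1416 (R=-1.2500) → pose (6.3634, -3.2298, 1.1416)
step 3: θ'=1.8916 (R=-0.5000) → pose (6.3435, -3.5956, 1.8916)
step 4: θ'=3.3916 (R=1.3333) → pose (4.7483, -2.7241, 3.3916)
step 5: θ'=3.0166 (R=-2.0000) → pose (4.0042, -2.7707, 3.0166)
step 6: θ'=1.8916 (R=-0.3333) → pose (3.7294, -2.5450, 1.8916)

(3.7294, -2.5450, 1.8916)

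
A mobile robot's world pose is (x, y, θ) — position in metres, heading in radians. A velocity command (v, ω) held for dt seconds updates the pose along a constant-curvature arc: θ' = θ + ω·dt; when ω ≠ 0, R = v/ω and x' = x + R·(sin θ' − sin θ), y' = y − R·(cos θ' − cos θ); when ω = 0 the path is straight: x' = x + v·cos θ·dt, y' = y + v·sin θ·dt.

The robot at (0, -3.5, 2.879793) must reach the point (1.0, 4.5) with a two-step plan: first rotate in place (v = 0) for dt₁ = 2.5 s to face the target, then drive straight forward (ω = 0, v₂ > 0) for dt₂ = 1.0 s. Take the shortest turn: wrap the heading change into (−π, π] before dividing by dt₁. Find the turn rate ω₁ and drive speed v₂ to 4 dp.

ω₁ = -0.5733, v₂ = 8.0623

heading to target = atan2(4.5−-3.5, 1−0) = 1.4464
Δθ = wrap(1.4464 − 2.8798) = -1.4334; ω₁ = Δθ/dt₁ = -0.5733
distance = √((1−0)² + (4.5−-3.5)²) = 8.0623; v₂ = distance/dt₂ = 8.0623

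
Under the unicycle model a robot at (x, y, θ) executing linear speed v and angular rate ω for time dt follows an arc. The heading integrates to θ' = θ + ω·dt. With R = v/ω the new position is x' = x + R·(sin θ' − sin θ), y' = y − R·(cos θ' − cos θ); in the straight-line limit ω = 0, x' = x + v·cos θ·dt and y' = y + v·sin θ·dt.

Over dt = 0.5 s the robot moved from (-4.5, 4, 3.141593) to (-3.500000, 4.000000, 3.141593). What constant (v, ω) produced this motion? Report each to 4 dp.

v = -2.0000, ω = 0.0000

Δθ = 3.141593 − 3.141593 = 0.000000
ω = Δθ/dt = 0.000000/0.5 = 0.0000
ω = 0 → v = (Δx·cos θ + Δy·sin θ)/dt = -2.0000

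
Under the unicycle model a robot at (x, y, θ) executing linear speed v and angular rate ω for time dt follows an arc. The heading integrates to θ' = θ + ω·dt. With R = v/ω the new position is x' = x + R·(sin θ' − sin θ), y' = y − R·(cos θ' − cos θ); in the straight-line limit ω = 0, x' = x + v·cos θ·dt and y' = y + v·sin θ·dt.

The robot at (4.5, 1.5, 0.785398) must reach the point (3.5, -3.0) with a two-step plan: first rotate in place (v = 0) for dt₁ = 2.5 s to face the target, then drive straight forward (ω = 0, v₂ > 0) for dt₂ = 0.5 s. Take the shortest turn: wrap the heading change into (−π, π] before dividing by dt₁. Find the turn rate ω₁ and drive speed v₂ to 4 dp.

ω₁ = -1.0299, v₂ = 9.2195

heading to target = atan2(-3−1.5, 3.5−4.5) = -1.7895
Δθ = wrap(-1.7895 − 0.7854) = -2.5749; ω₁ = Δθ/dt₁ = -1.0299
distance = √((3.5−4.5)² + (-3−1.5)²) = 4.6098; v₂ = distance/dt₂ = 9.2195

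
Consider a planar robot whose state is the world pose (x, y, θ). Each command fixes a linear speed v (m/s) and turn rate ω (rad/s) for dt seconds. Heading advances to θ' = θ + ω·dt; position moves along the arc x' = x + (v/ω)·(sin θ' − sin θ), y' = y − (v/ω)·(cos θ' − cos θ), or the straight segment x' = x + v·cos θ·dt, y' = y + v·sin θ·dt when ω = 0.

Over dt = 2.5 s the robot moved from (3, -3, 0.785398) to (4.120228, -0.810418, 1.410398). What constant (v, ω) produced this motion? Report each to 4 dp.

v = 1.0000, ω = 0.2500

Δθ = 1.410398 − 0.785398 = 0.625000
ω = Δθ/dt = 0.625000/2.5 = 0.2500
R = −Δy/(cos θ' − cos θ) = 4.0000
v = R·ω = 4.0000·0.2500 = 1.0000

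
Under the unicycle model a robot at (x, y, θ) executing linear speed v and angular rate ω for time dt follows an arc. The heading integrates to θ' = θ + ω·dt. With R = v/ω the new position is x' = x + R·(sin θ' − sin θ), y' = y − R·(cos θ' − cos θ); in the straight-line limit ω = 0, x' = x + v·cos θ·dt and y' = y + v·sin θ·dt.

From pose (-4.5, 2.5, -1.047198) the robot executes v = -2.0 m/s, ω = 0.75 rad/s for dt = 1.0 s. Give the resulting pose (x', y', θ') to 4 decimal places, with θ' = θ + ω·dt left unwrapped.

θ' = -1.0472 + 0.75·1.0 = -0.2972
R = v/ω = -2.0/0.75 = -2.6667
x' = -4.5 + -2.6667·(sin -0.2972 − sin -1.0472) = -6.0285
y' = 2.5 − -2.6667·(cos -0.2972 − cos -1.0472) = 3.7164

(-6.0285, 3.7164, -0.2972)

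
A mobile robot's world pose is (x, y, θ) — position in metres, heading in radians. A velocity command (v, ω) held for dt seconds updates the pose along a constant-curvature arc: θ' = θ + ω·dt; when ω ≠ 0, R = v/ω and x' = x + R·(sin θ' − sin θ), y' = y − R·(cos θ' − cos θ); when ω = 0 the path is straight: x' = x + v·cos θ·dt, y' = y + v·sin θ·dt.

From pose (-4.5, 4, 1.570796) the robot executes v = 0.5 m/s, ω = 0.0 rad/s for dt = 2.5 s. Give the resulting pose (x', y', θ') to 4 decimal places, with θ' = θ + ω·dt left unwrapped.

(-4.5000, 5.2500, 1.5708)

θ' = 1.5708 + 0.0·2.5 = 1.5708
ω = 0 → straight: x' = -4.5 + 0.5·cos(1.5708)·2.5 = -4.5000
y' = 4 + 0.5·sin(1.5708)·2.5 = 5.2500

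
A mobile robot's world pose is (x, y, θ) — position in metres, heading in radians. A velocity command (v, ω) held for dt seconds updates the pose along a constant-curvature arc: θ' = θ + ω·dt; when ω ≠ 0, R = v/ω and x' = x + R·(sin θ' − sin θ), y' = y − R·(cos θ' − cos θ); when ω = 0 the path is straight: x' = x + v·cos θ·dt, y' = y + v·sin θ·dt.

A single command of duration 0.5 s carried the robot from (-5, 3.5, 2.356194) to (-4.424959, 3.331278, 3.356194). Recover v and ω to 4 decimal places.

v = -1.2500, ω = 2.0000

Δθ = 3.356194 − 2.356194 = 1.000000
ω = Δθ/dt = 1.000000/0.5 = 2.0000
R = Δx/(sin θ' − sin θ) = -0.6250
v = R·ω = -0.6250·2.0000 = -1.2500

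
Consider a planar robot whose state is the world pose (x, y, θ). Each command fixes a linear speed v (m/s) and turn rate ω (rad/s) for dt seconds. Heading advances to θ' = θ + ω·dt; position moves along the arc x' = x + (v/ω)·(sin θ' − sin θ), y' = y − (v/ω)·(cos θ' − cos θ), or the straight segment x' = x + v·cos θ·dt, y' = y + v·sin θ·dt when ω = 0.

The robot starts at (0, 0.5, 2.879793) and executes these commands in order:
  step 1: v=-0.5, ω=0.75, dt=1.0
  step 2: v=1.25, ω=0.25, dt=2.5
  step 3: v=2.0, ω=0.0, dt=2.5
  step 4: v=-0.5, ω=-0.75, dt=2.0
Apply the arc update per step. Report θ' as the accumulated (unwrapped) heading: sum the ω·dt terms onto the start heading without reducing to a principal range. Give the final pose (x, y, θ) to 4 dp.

(-3.0146, -5.8145, 2.7548)

step 1: θ'=3.6298 (R=-0.6667) → pose (0.4852, 0.5552, 3.6298)
step 2: θ'=4.2548 (R=5.0000) → pose (-1.6552, -1.6518, 4.2548)
step 3: θ'=4.2548 (straight) → pose (-3.8641, -6.1373, 4.2548)
step 4: θ'=2.7548 (R=0.6667) → pose (-3.0146, -5.8145, 2.7548)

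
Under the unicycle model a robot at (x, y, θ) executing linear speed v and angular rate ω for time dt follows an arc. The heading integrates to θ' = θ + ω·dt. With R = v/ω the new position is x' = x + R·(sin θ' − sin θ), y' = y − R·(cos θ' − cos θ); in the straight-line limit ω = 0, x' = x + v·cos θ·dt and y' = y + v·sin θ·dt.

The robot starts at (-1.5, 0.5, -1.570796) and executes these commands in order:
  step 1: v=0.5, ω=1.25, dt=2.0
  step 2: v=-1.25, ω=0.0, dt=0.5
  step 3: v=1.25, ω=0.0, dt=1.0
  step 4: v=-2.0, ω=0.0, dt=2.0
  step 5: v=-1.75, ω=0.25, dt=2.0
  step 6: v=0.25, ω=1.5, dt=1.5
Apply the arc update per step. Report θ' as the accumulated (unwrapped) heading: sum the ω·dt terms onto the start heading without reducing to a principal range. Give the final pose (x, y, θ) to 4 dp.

(-4.3717, -5.4780, 3.6792)

step 1: θ'=0.9292 (R=0.4000) → pose (-0.7795, 0.2606, 0.9292)
step 2: θ'=0.9292 (straight) → pose (-1.1536, -0.2401, 0.9292)
step 3: θ'=0.9292 (straight) → pose (-0.4055, 0.7613, 0.9292)
step 4: θ'=0.9292 (straight) → pose (-2.7994, -2.4432, 0.9292)
step 5: θ'=1.4292 (R=-7.0000) → pose (-4.1213, -5.6447, 1.4292)
step 6: θ'=3.6792 (R=0.1667) → pose (-4.3717, -5.4780, 3.6792)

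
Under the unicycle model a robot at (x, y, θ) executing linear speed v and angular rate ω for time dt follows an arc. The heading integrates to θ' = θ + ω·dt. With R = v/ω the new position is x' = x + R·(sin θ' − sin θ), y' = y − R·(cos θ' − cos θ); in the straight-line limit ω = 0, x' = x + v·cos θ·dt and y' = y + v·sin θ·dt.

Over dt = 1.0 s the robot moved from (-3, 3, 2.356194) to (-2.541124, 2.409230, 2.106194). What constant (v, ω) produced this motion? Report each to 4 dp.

v = -0.7500, ω = -0.2500

Δθ = 2.106194 − 2.356194 = -0.250000
ω = Δθ/dt = -0.250000/1.0 = -0.2500
R = −Δy/(cos θ' − cos θ) = 3.0000
v = R·ω = 3.0000·-0.2500 = -0.7500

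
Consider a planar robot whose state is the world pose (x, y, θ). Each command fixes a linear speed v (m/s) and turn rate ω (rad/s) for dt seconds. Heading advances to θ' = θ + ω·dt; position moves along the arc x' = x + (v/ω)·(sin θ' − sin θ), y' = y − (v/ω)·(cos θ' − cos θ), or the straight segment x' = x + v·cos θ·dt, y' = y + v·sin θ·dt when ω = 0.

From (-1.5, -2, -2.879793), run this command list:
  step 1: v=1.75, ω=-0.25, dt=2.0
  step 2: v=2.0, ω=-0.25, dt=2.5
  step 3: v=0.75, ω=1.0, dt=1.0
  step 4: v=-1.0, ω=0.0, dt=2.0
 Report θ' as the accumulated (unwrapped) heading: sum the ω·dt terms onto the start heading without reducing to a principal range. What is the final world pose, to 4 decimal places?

(-7.8461, 1.0614, -3.0048)

step 1: θ'=-3.3798 (R=-7.0000) → pose (-4.9634, -2.0409, -3.3798)
step 2: θ'=-4.0048 (R=-8.0000) → pose (-9.1552, 0.5332, -4.0048)
step 3: θ'=-3.0048 (R=0.7500) → pose (-9.8274, 0.7887, -3.0048)
step 4: θ'=-3.0048 (straight) → pose (-7.8461, 1.0614, -3.0048)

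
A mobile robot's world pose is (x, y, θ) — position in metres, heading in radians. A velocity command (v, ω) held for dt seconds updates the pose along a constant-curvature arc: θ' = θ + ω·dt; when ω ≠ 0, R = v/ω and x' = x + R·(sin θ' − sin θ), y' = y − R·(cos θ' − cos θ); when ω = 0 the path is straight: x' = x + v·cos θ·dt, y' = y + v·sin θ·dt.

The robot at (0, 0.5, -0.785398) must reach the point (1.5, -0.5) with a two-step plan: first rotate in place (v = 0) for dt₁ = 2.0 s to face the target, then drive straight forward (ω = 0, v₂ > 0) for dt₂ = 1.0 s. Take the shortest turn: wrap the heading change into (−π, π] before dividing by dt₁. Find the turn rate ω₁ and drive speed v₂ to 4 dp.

ω₁ = 0.0987, v₂ = 1.8028

heading to target = atan2(-0.5−0.5, 1.5−0) = -0.5880
Δθ = wrap(-0.5880 − -0.7854) = 0.1974; ω₁ = Δθ/dt₁ = 0.0987
distance = √((1.5−0)² + (-0.5−0.5)²) = 1.8028; v₂ = distance/dt₂ = 1.8028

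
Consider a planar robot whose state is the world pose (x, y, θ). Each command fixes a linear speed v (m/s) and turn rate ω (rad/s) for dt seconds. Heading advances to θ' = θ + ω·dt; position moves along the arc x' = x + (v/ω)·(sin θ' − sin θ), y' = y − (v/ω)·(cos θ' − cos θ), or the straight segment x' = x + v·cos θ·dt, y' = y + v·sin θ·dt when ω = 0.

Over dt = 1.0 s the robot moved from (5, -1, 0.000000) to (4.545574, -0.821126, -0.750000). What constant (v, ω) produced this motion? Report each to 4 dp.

Δθ = -0.750000 − 0.000000 = -0.750000
ω = Δθ/dt = -0.750000/1.0 = -0.7500
R = Δx/(sin θ' − sin θ) = 0.6667
v = R·ω = 0.6667·-0.7500 = -0.5000

v = -0.5000, ω = -0.7500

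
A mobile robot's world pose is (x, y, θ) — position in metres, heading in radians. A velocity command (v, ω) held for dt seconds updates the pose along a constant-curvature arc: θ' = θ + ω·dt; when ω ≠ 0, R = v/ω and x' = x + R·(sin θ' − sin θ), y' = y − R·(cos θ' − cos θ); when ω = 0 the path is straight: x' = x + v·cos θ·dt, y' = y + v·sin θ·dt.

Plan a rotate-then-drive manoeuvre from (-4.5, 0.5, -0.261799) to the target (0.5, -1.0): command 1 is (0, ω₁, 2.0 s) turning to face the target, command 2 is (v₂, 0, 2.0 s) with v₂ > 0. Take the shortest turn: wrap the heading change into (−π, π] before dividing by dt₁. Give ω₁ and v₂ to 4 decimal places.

ω₁ = -0.0148, v₂ = 2.6101

heading to target = atan2(-1−0.5, 0.5−-4.5) = -0.2915
Δθ = wrap(-0.2915 − -0.2618) = -0.0297; ω₁ = Δθ/dt₁ = -0.0148
distance = √((0.5−-4.5)² + (-1−0.5)²) = 5.2202; v₂ = distance/dt₂ = 2.6101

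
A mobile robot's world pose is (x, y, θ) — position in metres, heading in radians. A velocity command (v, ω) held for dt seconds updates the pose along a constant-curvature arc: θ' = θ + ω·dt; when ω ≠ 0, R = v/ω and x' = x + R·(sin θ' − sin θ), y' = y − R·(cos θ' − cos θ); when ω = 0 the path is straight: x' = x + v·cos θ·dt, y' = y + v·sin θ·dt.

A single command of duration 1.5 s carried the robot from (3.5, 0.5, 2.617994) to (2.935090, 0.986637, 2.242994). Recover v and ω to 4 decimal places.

Δθ = 2.242994 − 2.617994 = -0.375000
ω = Δθ/dt = -0.375000/1.5 = -0.2500
R = Δx/(sin θ' − sin θ) = -2.0000
v = R·ω = -2.0000·-0.2500 = 0.5000

v = 0.5000, ω = -0.2500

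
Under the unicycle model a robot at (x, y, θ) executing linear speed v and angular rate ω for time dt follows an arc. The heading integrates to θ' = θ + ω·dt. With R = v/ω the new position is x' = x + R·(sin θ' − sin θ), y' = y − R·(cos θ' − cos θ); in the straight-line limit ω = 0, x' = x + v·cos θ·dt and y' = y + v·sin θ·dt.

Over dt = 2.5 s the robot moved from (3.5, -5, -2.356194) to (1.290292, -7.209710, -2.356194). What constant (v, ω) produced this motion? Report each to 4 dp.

Δθ = -2.356194 − -2.356194 = 0.000000
ω = Δθ/dt = 0.000000/2.5 = 0.0000
ω = 0 → v = (Δx·cos θ + Δy·sin θ)/dt = 1.2500

v = 1.2500, ω = 0.0000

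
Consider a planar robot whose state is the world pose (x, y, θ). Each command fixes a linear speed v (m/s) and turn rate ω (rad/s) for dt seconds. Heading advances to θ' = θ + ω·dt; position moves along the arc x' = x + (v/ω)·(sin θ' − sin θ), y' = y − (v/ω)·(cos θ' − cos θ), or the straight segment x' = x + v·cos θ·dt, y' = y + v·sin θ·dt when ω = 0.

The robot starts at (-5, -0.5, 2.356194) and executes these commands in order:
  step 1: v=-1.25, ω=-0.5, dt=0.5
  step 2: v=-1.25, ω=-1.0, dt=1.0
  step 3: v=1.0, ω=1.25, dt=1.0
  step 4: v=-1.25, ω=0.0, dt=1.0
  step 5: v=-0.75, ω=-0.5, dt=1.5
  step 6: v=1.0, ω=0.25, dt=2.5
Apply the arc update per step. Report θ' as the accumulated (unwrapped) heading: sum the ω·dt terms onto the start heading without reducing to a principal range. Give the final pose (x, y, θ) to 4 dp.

(-4.2409, -0.8453, 2.2312)

step 1: θ'=2.1062 (R=2.5000) → pose (-4.6176, -0.9923, 2.1062)
step 2: θ'=1.1062 (R=1.2500) → pose (-4.5752, -2.1901, 1.1062)
step 3: θ'=2.3562 (R=0.8000) → pose (-4.7247, -1.2660, 2.3562)
step 4: θ'=2.3562 (straight) → pose (-3.8408, -2.1499, 2.3562)
step 5: θ'=1.6062 (R=1.5000) → pose (-3.4024, -3.1574, 1.6062)
step 6: θ'=2.2312 (R=4.0000) → pose (-4.2409, -0.8453, 2.2312)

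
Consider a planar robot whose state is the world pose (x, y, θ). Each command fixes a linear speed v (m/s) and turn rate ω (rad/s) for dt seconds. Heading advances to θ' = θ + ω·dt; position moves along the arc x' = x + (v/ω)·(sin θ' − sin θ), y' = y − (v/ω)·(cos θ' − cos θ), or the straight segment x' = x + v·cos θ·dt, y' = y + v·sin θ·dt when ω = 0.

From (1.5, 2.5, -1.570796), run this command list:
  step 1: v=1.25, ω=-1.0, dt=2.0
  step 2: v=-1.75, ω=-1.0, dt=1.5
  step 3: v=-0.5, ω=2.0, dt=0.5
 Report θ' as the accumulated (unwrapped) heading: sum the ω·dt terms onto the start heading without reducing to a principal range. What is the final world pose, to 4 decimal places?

step 1: θ'=-3.5708 (R=-1.2500) → pose (-0.2702, 1.3634, -3.5708)
step 2: θ'=-5.0708 (R=1.7500) → pose (0.6404, -0.8418, -5.0708)
step 3: θ'=-4.0708 (R=-0.2500) → pose (0.6742, -1.0791, -4.0708)

(0.6742, -1.0791, -4.0708)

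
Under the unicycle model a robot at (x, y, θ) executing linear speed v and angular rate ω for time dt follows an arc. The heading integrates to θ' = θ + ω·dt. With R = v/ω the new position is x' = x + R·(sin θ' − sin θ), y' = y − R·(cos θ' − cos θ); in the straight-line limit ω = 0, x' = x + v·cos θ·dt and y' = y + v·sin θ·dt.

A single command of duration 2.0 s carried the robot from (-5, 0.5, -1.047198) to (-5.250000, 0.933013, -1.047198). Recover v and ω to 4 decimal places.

v = -0.2500, ω = 0.0000

Δθ = -1.047198 − -1.047198 = 0.000000
ω = Δθ/dt = 0.000000/2.0 = 0.0000
ω = 0 → v = (Δx·cos θ + Δy·sin θ)/dt = -0.2500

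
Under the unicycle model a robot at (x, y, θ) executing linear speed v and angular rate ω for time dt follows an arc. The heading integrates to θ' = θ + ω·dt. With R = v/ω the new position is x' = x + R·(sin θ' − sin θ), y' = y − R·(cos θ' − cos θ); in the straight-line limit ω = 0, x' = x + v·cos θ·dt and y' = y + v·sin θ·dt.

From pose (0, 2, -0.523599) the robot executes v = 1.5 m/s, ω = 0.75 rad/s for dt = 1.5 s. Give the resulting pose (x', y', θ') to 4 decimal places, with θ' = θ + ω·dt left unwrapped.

(2.1316, 2.0830, 0.6014)

θ' = -0.5236 + 0.75·1.5 = 0.6014
R = v/ω = 1.5/0.75 = 2.0000
x' = 0 + 2.0000·(sin 0.6014 − sin -0.5236) = 2.1316
y' = 2 − 2.0000·(cos 0.6014 − cos -0.5236) = 2.0830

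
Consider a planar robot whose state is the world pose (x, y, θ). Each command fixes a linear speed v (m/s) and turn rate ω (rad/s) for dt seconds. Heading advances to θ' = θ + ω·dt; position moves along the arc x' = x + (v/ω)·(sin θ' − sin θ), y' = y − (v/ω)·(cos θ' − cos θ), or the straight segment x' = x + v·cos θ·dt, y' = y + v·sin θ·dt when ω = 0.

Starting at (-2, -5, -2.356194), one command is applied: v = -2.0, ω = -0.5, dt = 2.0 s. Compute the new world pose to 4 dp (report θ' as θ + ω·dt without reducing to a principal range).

θ' = -2.3562 + -0.5·2.0 = -3.3562
R = v/ω = -2.0/-0.5 = 4.0000
x' = -2 + 4.0000·(sin -3.3562 − sin -2.3562) = 1.6803
y' = -5 − 4.0000·(cos -3.3562 − cos -2.3562) = -3.9202

(1.6803, -3.9202, -3.3562)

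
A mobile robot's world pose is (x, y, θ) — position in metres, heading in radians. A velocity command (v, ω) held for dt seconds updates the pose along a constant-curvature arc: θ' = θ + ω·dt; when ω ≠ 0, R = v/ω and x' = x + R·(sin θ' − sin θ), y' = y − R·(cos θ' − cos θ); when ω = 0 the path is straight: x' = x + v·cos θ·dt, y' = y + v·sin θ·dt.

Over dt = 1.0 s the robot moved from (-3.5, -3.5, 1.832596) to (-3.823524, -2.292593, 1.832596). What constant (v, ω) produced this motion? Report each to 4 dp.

Δθ = 1.832596 − 1.832596 = 0.000000
ω = Δθ/dt = 0.000000/1.0 = 0.0000
ω = 0 → v = (Δx·cos θ + Δy·sin θ)/dt = 1.2500

v = 1.2500, ω = 0.0000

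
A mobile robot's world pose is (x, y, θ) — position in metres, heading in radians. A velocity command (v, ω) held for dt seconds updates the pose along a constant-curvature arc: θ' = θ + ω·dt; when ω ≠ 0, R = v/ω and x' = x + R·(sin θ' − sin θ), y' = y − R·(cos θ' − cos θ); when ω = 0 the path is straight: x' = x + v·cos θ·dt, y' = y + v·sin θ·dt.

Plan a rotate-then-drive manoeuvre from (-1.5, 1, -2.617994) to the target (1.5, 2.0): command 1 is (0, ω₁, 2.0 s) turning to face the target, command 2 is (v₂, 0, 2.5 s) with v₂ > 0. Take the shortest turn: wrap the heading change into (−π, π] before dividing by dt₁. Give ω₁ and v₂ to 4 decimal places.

ω₁ = 1.4699, v₂ = 1.2649

heading to target = atan2(2−1, 1.5−-1.5) = 0.3218
Δθ = wrap(0.3218 − -2.6180) = 2.9397; ω₁ = Δθ/dt₁ = 1.4699
distance = √((1.5−-1.5)² + (2−1)²) = 3.1623; v₂ = distance/dt₂ = 1.2649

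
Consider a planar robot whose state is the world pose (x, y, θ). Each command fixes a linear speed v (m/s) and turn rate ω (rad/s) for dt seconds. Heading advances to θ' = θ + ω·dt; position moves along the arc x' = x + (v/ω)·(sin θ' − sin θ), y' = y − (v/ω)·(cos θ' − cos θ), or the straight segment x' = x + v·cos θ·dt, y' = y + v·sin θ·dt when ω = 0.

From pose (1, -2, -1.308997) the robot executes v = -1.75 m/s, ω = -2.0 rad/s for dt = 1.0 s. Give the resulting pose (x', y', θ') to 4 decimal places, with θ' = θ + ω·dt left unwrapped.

(1.9910, -0.9108, -3.3090)

θ' = -1.3090 + -2.0·1.0 = -3.3090
R = v/ω = -1.75/-2.0 = 0.8750
x' = 1 + 0.8750·(sin -3.3090 − sin -1.3090) = 1.9910
y' = -2 − 0.8750·(cos -3.3090 − cos -1.3090) = -0.9108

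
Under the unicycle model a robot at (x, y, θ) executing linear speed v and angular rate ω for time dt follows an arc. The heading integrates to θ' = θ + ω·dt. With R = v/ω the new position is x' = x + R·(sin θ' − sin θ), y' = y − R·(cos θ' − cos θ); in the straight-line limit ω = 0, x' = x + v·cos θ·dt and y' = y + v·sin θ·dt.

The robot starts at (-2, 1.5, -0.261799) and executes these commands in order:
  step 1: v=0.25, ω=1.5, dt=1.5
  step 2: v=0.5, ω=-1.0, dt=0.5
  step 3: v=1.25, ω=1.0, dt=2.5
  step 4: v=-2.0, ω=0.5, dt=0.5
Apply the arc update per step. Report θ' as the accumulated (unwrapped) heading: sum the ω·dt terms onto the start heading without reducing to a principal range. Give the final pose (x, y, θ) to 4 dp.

step 1: θ'=1.9882 (R=0.1667) → pose (-1.8045, 1.7286, 1.9882)
step 2: θ'=1.4882 (R=-0.5000) → pose (-1.8457, 1.9725, 1.4882)
step 3: θ'=3.9882 (R=1.2500) → pose (-4.0278, 2.9038, 3.9882)
step 4: θ'=4.2382 (R=-4.0000) → pose (-3.4653, 3.7274, 4.2382)

(-3.4653, 3.7274, 4.2382)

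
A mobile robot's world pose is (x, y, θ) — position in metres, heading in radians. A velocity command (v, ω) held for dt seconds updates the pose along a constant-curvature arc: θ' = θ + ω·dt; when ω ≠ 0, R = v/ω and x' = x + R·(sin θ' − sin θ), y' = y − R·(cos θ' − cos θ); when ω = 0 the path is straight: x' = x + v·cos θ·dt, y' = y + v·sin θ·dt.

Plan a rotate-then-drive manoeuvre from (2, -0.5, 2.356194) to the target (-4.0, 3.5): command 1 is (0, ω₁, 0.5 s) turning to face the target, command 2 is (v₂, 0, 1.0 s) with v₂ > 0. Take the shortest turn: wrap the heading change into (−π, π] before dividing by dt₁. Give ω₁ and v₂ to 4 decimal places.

ω₁ = 0.3948, v₂ = 7.2111

heading to target = atan2(3.5−-0.5, -4−2) = 2.5536
Δθ = wrap(2.5536 − 2.3562) = 0.1974; ω₁ = Δθ/dt₁ = 0.3948
distance = √((-4−2)² + (3.5−-0.5)²) = 7.2111; v₂ = distance/dt₂ = 7.2111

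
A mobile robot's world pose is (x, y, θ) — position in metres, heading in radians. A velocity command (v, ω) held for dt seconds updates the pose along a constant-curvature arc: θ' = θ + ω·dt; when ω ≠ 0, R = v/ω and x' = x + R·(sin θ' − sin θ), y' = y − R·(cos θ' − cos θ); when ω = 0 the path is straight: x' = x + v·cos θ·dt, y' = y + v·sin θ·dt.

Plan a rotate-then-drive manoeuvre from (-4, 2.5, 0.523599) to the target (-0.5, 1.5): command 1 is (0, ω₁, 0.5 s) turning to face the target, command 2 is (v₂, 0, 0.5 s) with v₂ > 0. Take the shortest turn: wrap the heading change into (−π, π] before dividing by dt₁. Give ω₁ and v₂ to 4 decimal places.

heading to target = atan2(1.5−2.5, -0.5−-4) = -0.2783
Δθ = wrap(-0.2783 − 0.5236) = -0.8019; ω₁ = Δθ/dt₁ = -1.6038
distance = √((-0.5−-4)² + (1.5−2.5)²) = 3.6401; v₂ = distance/dt₂ = 7.2801

ω₁ = -1.6038, v₂ = 7.2801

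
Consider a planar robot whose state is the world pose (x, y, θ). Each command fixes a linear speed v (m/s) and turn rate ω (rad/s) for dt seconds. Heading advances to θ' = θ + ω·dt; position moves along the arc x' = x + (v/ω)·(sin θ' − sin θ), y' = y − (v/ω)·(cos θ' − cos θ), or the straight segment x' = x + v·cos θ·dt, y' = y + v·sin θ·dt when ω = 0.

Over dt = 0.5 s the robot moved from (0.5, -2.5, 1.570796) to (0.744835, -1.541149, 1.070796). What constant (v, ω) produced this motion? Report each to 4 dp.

v = 2.0000, ω = -1.0000

Δθ = 1.070796 − 1.570796 = -0.500000
ω = Δθ/dt = -0.500000/0.5 = -1.0000
R = −Δy/(cos θ' − cos θ) = -2.0000
v = R·ω = -2.0000·-1.0000 = 2.0000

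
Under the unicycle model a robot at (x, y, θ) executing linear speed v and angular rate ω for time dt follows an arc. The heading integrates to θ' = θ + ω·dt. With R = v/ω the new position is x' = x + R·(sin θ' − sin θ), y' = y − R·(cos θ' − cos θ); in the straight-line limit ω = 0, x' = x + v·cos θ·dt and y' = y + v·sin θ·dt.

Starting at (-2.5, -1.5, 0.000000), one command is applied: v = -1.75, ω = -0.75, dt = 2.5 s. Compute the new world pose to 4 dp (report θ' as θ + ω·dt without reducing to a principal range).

(-4.7262, 1.5322, -1.8750)

θ' = 0.0000 + -0.75·2.5 = -1.8750
R = v/ω = -1.75/-0.75 = 2.3333
x' = -2.5 + 2.3333·(sin -1.8750 − sin 0.0000) = -4.7262
y' = -1.5 − 2.3333·(cos -1.8750 − cos 0.0000) = 1.5322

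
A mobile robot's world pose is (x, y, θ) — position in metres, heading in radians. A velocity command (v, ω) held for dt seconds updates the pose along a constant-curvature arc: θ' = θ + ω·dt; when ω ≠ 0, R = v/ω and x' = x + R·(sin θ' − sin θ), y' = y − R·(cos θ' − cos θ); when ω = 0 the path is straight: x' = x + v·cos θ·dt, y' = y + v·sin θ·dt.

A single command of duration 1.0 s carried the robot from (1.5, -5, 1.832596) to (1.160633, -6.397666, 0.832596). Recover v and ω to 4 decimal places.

Δθ = 0.832596 − 1.832596 = -1.000000
ω = Δθ/dt = -1.000000/1.0 = -1.0000
R = −Δy/(cos θ' − cos θ) = 1.5000
v = R·ω = 1.5000·-1.0000 = -1.5000

v = -1.5000, ω = -1.0000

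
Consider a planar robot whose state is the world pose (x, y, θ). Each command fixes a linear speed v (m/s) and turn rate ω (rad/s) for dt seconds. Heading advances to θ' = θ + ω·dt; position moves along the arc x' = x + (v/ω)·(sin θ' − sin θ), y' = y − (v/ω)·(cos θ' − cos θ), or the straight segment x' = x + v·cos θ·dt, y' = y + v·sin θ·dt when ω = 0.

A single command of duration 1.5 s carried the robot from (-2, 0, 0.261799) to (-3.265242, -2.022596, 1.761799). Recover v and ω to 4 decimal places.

v = -1.7500, ω = 1.0000

Δθ = 1.761799 − 0.261799 = 1.500000
ω = Δθ/dt = 1.500000/1.5 = 1.0000
R = −Δy/(cos θ' − cos θ) = -1.7500
v = R·ω = -1.7500·1.0000 = -1.7500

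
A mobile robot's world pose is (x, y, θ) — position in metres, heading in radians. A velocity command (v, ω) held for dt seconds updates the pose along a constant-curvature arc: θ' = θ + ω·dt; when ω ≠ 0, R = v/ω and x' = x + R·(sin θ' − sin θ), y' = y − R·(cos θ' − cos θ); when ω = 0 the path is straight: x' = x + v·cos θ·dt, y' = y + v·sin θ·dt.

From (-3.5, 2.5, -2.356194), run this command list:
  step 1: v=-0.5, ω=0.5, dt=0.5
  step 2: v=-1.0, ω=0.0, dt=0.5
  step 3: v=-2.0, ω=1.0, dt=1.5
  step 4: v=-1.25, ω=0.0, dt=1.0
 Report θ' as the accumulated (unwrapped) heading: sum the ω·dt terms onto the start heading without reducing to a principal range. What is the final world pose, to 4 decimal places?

(-4.6999, 6.5031, -0.6062)

step 1: θ'=-2.1062 (R=-1.0000) → pose (-3.3470, 2.6969, -2.1062)
step 2: θ'=-2.1062 (straight) → pose (-3.0919, 3.1270, -2.1062)
step 3: θ'=-0.6062 (R=-2.0000) → pose (-3.6726, 5.7910, -0.6062)
step 4: θ'=-0.6062 (straight) → pose (-4.6999, 6.5031, -0.6062)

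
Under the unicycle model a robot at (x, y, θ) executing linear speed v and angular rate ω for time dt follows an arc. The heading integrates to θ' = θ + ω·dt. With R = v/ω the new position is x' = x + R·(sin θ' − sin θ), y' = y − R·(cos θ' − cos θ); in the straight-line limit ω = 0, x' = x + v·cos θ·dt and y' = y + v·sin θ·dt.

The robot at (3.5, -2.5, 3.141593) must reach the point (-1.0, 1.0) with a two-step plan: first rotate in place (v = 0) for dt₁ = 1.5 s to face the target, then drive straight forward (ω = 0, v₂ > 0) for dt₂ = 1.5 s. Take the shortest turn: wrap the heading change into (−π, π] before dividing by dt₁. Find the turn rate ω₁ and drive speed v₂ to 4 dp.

ω₁ = -0.4407, v₂ = 3.8006

heading to target = atan2(1−-2.5, -1−3.5) = 2.4805
Δθ = wrap(2.4805 − 3.1416) = -0.6610; ω₁ = Δθ/dt₁ = -0.4407
distance = √((-1−3.5)² + (1−-2.5)²) = 5.7009; v₂ = distance/dt₂ = 3.8006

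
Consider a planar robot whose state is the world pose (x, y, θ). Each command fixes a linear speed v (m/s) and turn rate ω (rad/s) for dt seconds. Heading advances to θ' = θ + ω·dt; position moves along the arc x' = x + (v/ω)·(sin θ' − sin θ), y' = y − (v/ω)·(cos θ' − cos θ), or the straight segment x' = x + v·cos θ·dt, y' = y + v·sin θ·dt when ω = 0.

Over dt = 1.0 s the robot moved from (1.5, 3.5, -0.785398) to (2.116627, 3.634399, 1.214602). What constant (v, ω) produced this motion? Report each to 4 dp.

Δθ = 1.214602 − -0.785398 = 2.000000
ω = Δθ/dt = 2.000000/1.0 = 2.0000
R = Δx/(sin θ' − sin θ) = 0.3750
v = R·ω = 0.3750·2.0000 = 0.7500

v = 0.7500, ω = 2.0000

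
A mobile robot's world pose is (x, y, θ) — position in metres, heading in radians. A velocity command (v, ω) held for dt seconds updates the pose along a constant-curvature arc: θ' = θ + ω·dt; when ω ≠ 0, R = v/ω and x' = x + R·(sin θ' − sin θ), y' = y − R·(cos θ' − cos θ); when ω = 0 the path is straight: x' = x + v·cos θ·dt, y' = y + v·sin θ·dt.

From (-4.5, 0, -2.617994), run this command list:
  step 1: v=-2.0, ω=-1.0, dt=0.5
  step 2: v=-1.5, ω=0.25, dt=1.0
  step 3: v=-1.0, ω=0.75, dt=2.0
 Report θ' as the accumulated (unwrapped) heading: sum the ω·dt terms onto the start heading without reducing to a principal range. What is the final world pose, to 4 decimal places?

(-1.1218, 2.0412, -1.3680)

step 1: θ'=-3.1180 (R=2.0000) → pose (-3.5472, 0.2674, -3.1180)
step 2: θ'=-2.8680 (R=-6.0000) → pose (-2.0676, 0.4889, -2.8680)
step 3: θ'=-1.3680 (R=-1.3333) → pose (-1.1218, 2.0412, -1.3680)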